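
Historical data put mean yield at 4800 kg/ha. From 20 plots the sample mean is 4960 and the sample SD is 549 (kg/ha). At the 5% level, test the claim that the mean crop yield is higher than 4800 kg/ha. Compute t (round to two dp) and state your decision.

t = 1.30; fail to reject H0

H0: μ = 4800; H1: μ > 4800 (one-sample t-test, right-tailed).
t = (x̄ − μ₀)/(s/√n) = (4960 − 4800)/(549/√20) = 1.30
df = n − 1 = 19
p-value = P(T ≥ 1.30) ≈ 0.1040
Since p ≈ 0.1040 > α = 0.05, fail to reject H0; the evidence is not statistically significant.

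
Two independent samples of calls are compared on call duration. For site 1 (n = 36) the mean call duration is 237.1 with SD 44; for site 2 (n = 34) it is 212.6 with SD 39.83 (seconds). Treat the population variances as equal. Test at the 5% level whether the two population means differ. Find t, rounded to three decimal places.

2.438

Let group 1 = site 1, group 2 = site 2. H0: μ_1 = μ_2; H1: μ_1 ≠ μ_2 (two-sample pooled-variance t-test, two-sided).
s_p² = [(36−1)·44² + (34−1)·39.83²]/(36+34−2) = 1766.36
t = (237.1 − 212.6)/√[1766.36·(1/36 + 1/34)] = 2.438
df = n₁ + n₂ − 2 = 68
Two-sided p-value ≈ 0.0174
Since p ≈ 0.0174 < α = 0.05, reject H0; the data support H1.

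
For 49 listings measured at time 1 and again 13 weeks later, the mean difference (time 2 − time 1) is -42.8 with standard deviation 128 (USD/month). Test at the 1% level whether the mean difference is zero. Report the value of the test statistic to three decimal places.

H0: μ_d = 0; H1: μ_d ≠ 0 (paired t-test on the differences, two-sided).
t = d̄/(s_d/√n) = -42.8/(128/√49) = -2.341
df = n − 1 = 48
Two-sided p-value ≈ 0.023
Since p ≈ 0.023 > α = 0.01, fail to reject H0; the evidence is not statistically significant.

-2.341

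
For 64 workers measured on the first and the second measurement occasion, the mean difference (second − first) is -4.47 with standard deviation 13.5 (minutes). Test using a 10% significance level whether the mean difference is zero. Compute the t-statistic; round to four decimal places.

-2.6489

H0: μ_d = 0; H1: μ_d ≠ 0 (paired t-test on the differences, two-sided).
t = d̄/(s_d/√n) = -4.47/(13.5/√64) = -2.6489
df = n − 1 = 63
Two-sided p-value ≈ 0.0102
Since p ≈ 0.0102 < α = 0.1, reject H0; the evidence is statistically significant.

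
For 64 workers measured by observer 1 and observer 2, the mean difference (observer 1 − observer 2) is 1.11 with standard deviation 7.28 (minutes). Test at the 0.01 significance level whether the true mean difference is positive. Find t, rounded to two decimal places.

1.22

H0: μ_d = 0; H1: μ_d > 0 (paired t-test on the differences, right-tailed).
t = d̄/(s_d/√n) = 1.11/(7.28/√64) = 1.22
df = n − 1 = 63
p-value = P(T ≥ 1.22) ≈ 0.114
Since p ≈ 0.114 > α = 0.01, fail to reject H0; the evidence is not statistically significant.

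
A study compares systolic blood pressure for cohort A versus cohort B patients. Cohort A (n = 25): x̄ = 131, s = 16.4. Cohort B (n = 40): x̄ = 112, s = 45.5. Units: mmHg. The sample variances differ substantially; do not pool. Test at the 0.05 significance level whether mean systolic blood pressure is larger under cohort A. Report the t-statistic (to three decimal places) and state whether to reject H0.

t = 2.403; reject H0

Let group 1 = cohort A, group 2 = cohort B. H0: μ_1 = μ_2; H1: μ_1 > μ_2 (Welch's two-sample t-test, right-tailed).
t = (x̄_1 − x̄_2)/√(s_1²/n_1 + s_2²/n_2) = (131 − 112)/√(16.4²/25 + 45.5²/40) = 2.403
Welch–Satterthwaite df ≈ 53.17
p-value = P(T ≥ 2.403) ≈ 0.010
Since p ≈ 0.010 < α = 0.05, reject H0; the evidence is statistically significant.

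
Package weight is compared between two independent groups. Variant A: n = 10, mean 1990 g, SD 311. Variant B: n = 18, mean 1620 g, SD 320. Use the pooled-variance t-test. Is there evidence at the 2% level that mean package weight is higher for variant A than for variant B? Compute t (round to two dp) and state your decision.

Let group 1 = variant A, group 2 = variant B. H0: μ_1 = μ_2; H1: μ_1 > μ_2 (two-sample pooled-variance t-test, right-tailed).
s_p² = [(10−1)·311² + (18−1)·320²]/(10+18−2) = 100434
t = (1990 − 1620)/√[100434·(1/10 + 1/18)] = 2.96
df = n₁ + n₂ − 2 = 26
p-value = P(T ≥ 2.96) ≈ 0.003
Since p ≈ 0.003 < α = 0.02, reject H0; the data support H1.

t = 2.96; reject H0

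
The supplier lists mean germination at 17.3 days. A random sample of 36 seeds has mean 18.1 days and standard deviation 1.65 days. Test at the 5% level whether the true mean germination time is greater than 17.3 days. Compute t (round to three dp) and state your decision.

t = 2.909; reject H0

H0: μ = 17.3; H1: μ > 17.3 (one-sample t-test, right-tailed).
t = (x̄ − μ₀)/(s/√n) = (18.1 − 17.3)/(1.65/√36) = 2.909
df = n − 1 = 35
p-value = P(T ≥ 2.909) ≈ 0.003
Since p ≈ 0.003 < α = 0.05, reject H0; the data support H1.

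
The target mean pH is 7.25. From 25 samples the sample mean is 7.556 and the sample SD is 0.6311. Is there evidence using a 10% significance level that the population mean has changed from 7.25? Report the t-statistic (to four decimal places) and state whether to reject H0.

H0: μ = 7.25; H1: μ ≠ 7.25 (one-sample t-test, two-sided).
t = (x̄ − μ₀)/(s/√n) = (7.556 − 7.25)/(0.6311/√25) = 2.4243
df = n − 1 = 24
Two-sided p-value ≈ 0.0232
Since p ≈ 0.0232 < α = 0.1, reject H0; the data support H1.

t = 2.4243; reject H0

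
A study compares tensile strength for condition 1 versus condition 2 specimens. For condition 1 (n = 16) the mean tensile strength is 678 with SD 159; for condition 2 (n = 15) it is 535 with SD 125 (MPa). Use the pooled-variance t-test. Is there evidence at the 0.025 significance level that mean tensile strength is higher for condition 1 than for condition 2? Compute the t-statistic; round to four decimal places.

2.7709

Let group 1 = condition 1, group 2 = condition 2. H0: μ_1 = μ_2; H1: μ_1 > μ_2 (two-sample pooled-variance t-test, right-tailed).
s_p² = [(16−1)·159² + (15−1)·125²]/(16+15−2) = 20619.5
t = (678 − 535)/√[20619.5·(1/16 + 1/15)] = 2.7709
df = n₁ + n₂ − 2 = 29
p-value = P(T ≥ 2.7709) ≈ 0.005
Since p ≈ 0.005 < α = 0.025, reject H0; the data support H1.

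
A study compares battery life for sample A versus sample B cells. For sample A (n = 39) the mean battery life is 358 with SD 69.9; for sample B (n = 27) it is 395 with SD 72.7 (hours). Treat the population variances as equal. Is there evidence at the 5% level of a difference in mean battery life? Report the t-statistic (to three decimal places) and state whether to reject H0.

Let group 1 = sample A, group 2 = sample B. H0: μ_1 = μ_2; H1: μ_1 ≠ μ_2 (two-sample pooled-variance t-test, two-sided).
s_p² = [(39−1)·69.9² + (27−1)·72.7²]/(39+27−2) = 5048.22
t = (358 − 395)/√[5048.22·(1/39 + 1/27)] = -2.080
df = n₁ + n₂ − 2 = 64
Two-sided p-value ≈ 0.0415
Since p ≈ 0.0415 < α = 0.05, reject H0; the evidence is statistically significant.

t = -2.080; reject H0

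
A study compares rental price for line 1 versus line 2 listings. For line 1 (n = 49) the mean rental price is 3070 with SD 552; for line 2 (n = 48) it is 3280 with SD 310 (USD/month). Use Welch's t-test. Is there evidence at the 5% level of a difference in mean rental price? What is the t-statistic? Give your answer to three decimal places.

Let group 1 = line 1, group 2 = line 2. H0: μ_1 = μ_2; H1: μ_1 ≠ μ_2 (Welch's two-sample t-test, two-sided).
t = (x̄_1 − x̄_2)/√(s_1²/n_1 + s_2²/n_2) = (3070 − 3280)/√(552²/49 + 310²/48) = -2.316
Welch–Satterthwaite df ≈ 75.85
Two-sided p-value ≈ 0.023
Since p ≈ 0.023 < α = 0.05, reject H0; the evidence is statistically significant.

-2.316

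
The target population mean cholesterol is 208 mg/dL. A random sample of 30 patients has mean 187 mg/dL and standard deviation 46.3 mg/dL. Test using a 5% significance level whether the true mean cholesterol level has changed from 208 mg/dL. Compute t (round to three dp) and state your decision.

H0: μ = 208; H1: μ ≠ 208 (one-sample t-test, two-sided).
t = (x̄ − μ₀)/(s/√n) = (187 − 208)/(46.3/√30) = -2.484
df = n − 1 = 29
Two-sided p-value ≈ 0.019
Since p ≈ 0.019 < α = 0.05, reject H0; the data support H1.

t = -2.484; reject H0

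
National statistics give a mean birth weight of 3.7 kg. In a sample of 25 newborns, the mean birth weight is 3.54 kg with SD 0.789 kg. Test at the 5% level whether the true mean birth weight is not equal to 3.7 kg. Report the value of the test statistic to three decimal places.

-1.014

H0: μ = 3.7; H1: μ ≠ 3.7 (one-sample t-test, two-sided).
t = (x̄ − μ₀)/(s/√n) = (3.54 − 3.7)/(0.789/√25) = -1.014
df = n − 1 = 24
Two-sided p-value ≈ 0.3207
Since p ≈ 0.3207 > α = 0.05, fail to reject H0; the data do not provide sufficient evidence against H0.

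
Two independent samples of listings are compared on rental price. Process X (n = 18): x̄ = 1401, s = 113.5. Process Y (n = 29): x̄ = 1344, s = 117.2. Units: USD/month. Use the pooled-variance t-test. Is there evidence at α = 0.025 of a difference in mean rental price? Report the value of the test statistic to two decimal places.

1.64

Let group 1 = process X, group 2 = process Y. H0: μ_1 = μ_2; H1: μ_1 ≠ μ_2 (two-sample pooled-variance t-test, two-sided).
s_p² = [(18−1)·113.5² + (29−1)·117.2²]/(18+29−2) = 13413.4
t = (1401 − 1344)/√[13413.4·(1/18 + 1/29)] = 1.64
df = n₁ + n₂ − 2 = 45
Two-sided p-value ≈ 0.108
Since p ≈ 0.108 > α = 0.025, fail to reject H0; the evidence is not statistically significant.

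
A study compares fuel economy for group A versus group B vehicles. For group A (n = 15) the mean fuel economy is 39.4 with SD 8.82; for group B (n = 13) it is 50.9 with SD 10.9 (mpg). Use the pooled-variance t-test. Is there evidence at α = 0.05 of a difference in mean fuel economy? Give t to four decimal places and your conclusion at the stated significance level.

Let group 1 = group A, group 2 = group B. H0: μ_1 = μ_2; H1: μ_1 ≠ μ_2 (two-sample pooled-variance t-test, two-sided).
s_p² = [(15−1)·8.82² + (13−1)·10.9²]/(15+13−2) = 96.7236
t = (39.4 − 50.9)/√[96.7236·(1/15 + 1/13)] = -3.0858
df = n₁ + n₂ − 2 = 26
Two-sided p-value ≈ 0.0048
Since p ≈ 0.0048 < α = 0.05, reject H0; the evidence is statistically significant.

t = -3.0858; reject H0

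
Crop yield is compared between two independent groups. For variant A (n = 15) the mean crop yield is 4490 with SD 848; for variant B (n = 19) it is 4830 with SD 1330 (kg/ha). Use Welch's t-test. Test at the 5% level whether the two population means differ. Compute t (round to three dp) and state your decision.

Let group 1 = variant A, group 2 = variant B. H0: μ_1 = μ_2; H1: μ_1 ≠ μ_2 (Welch's two-sample t-test, two-sided).
t = (x̄_1 − x̄_2)/√(s_1²/n_1 + s_2²/n_2) = (4490 − 4830)/√(848²/15 + 1330²/19) = -0.905
Welch–Satterthwaite df ≈ 30.81
Two-sided p-value ≈ 0.372
Since p ≈ 0.372 > α = 0.05, fail to reject H0; the evidence is not statistically significant.

t = -0.905; fail to reject H0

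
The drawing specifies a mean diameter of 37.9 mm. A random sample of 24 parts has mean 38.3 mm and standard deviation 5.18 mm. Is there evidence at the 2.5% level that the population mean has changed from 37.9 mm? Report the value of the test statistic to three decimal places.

H0: μ = 37.9; H1: μ ≠ 37.9 (one-sample t-test, two-sided).
t = (x̄ − μ₀)/(s/√n) = (38.3 − 37.9)/(5.18/√24) = 0.378
df = n − 1 = 23
Two-sided p-value ≈ 0.709
Since p ≈ 0.709 > α = 0.025, fail to reject H0; the data do not provide sufficient evidence against H0.

0.378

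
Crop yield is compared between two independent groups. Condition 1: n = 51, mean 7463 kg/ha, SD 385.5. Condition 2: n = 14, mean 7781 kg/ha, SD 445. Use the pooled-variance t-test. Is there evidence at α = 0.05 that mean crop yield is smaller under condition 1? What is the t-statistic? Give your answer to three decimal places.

-2.645

Let group 1 = condition 1, group 2 = condition 2. H0: μ_1 = μ_2; H1: μ_1 < μ_2 (two-sample pooled-variance t-test, left-tailed).
s_p² = [(51−1)·385.5² + (14−1)·445²]/(51+14−2) = 158807
t = (7463 − 7781)/√[158807·(1/51 + 1/14)] = -2.645
df = n₁ + n₂ − 2 = 63
p-value = P(T ≤ -2.645) ≈ 0.005
Since p ≈ 0.005 < α = 0.05, reject H0; the evidence is statistically significant.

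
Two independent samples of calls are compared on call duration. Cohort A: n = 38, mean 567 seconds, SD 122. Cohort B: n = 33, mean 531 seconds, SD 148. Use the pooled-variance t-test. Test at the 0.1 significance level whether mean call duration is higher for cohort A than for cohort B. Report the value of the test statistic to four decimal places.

Let group 1 = cohort A, group 2 = cohort B. H0: μ_1 = μ_2; H1: μ_1 > μ_2 (two-sample pooled-variance t-test, right-tailed).
s_p² = [(38−1)·122² + (33−1)·148²]/(38+33−2) = 18139.7
t = (567 − 531)/√[18139.7·(1/38 + 1/33)] = 1.1233
df = n₁ + n₂ − 2 = 69
p-value = P(T ≥ 1.1233) ≈ 0.133
Since p ≈ 0.133 > α = 0.1, fail to reject H0; the data do not provide sufficient evidence against H0.

1.1233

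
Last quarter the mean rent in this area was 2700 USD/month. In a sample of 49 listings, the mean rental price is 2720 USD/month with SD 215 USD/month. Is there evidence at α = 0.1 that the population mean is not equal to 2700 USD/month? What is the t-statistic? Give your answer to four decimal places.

0.6512

H0: μ = 2700; H1: μ ≠ 2700 (one-sample t-test, two-sided).
t = (x̄ − μ₀)/(s/√n) = (2720 − 2700)/(215/√49) = 0.6512
df = n − 1 = 48
Two-sided p-value ≈ 0.518
Since p ≈ 0.518 > α = 0.1, fail to reject H0; the data do not provide sufficient evidence against H0.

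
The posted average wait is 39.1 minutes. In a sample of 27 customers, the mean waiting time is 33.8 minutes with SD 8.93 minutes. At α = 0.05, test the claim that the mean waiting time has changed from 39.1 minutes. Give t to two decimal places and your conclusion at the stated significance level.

H0: μ = 39.1; H1: μ ≠ 39.1 (one-sample t-test, two-sided).
t = (x̄ − μ₀)/(s/√n) = (33.8 − 39.1)/(8.93/√27) = -3.08
df = n − 1 = 26
Two-sided p-value ≈ 0.0048
Since p ≈ 0.0048 < α = 0.05, reject H0; the evidence is statistically significant.

t = -3.08; reject H0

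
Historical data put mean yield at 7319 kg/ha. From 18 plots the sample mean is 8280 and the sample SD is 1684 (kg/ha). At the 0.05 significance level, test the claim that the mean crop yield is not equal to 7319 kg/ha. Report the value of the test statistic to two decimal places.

H0: μ = 7319; H1: μ ≠ 7319 (one-sample t-test, two-sided).
t = (x̄ − μ₀)/(s/√n) = (8280 − 7319)/(1684/√18) = 2.42
df = n − 1 = 17
Two-sided p-value ≈ 0.0269
Since p ≈ 0.0269 < α = 0.05, reject H0; the data support H1.

2.42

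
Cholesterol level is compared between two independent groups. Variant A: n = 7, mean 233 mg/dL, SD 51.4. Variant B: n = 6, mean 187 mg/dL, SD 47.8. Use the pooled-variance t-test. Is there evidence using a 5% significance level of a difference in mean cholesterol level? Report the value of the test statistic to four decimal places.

1.6604

Let group 1 = variant A, group 2 = variant B. H0: μ_1 = μ_2; H1: μ_1 ≠ μ_2 (two-sample pooled-variance t-test, two-sided).
s_p² = [(7−1)·51.4² + (6−1)·47.8²]/(7+6−2) = 2479.63
t = (233 − 187)/√[2479.63·(1/7 + 1/6)] = 1.6604
df = n₁ + n₂ − 2 = 11
Two-sided p-value ≈ 0.1250
Since p ≈ 0.1250 > α = 0.05, fail to reject H0; the data do not provide sufficient evidence against H0.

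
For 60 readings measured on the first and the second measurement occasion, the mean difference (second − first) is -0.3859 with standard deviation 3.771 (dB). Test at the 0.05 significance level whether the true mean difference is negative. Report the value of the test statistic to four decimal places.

-0.7927

H0: μ_d = 0; H1: μ_d < 0 (paired t-test on the differences, left-tailed).
t = d̄/(s_d/√n) = -0.3859/(3.771/√60) = -0.7927
df = n − 1 = 59
p-value = P(T ≤ -0.7927) ≈ 0.2156
Since p ≈ 0.2156 > α = 0.05, fail to reject H0; the evidence is not statistically significant.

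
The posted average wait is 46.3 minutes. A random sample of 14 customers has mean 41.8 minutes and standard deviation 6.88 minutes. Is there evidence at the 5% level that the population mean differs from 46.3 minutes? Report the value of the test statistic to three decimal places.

H0: μ = 46.3; H1: μ ≠ 46.3 (one-sample t-test, two-sided).
t = (x̄ − μ₀)/(s/√n) = (41.8 − 46.3)/(6.88/√14) = -2.447
df = n − 1 = 13
Two-sided p-value ≈ 0.029
Since p ≈ 0.029 < α = 0.05, reject H0; the evidence is statistically significant.

-2.447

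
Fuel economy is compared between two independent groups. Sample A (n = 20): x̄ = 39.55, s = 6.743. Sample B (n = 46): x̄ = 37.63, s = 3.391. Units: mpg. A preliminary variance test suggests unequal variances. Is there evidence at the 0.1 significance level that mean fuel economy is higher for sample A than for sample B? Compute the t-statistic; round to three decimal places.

Let group 1 = sample A, group 2 = sample B. H0: μ_1 = μ_2; H1: μ_1 > μ_2 (Welch's two-sample t-test, right-tailed).
t = (x̄_1 − x̄_2)/√(s_1²/n_1 + s_2²/n_2) = (39.55 − 37.63)/√(6.743²/20 + 3.391²/46) = 1.209
Welch–Satterthwaite df ≈ 23.29
p-value = P(T ≥ 1.209) ≈ 0.1195
Since p ≈ 0.1195 > α = 0.1, fail to reject H0; the data do not provide sufficient evidence against H0.

1.209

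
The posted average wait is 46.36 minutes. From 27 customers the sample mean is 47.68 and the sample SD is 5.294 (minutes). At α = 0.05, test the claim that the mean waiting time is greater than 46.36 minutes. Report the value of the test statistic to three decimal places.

H0: μ = 46.36; H1: μ > 46.36 (one-sample t-test, right-tailed).
t = (x̄ − μ₀)/(s/√n) = (47.68 − 46.36)/(5.294/√27) = 1.296
df = n − 1 = 26
p-value = P(T ≥ 1.296) ≈ 0.103
Since p ≈ 0.103 > α = 0.05, fail to reject H0; the data do not provide sufficient evidence against H0.

1.296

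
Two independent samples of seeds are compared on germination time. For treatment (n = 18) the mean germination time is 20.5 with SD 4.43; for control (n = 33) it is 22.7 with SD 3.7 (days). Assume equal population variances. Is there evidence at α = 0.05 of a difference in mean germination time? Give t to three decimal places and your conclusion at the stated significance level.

Let group 1 = treatment, group 2 = control. H0: μ_1 = μ_2; H1: μ_1 ≠ μ_2 (two-sample pooled-variance t-test, two-sided).
s_p² = [(18−1)·4.43² + (33−1)·3.7²]/(18+33−2) = 15.749
t = (20.5 − 22.7)/√[15.749·(1/18 + 1/33)] = -1.892
df = n₁ + n₂ − 2 = 49
Two-sided p-value ≈ 0.064
Since p ≈ 0.064 > α = 0.05, fail to reject H0; the evidence is not statistically significant.

t = -1.892; fail to reject H0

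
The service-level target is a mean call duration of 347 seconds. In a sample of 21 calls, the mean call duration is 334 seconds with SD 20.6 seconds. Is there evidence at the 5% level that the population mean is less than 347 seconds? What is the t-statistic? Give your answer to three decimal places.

-2.892

H0: μ = 347; H1: μ < 347 (one-sample t-test, left-tailed).
t = (x̄ − μ₀)/(s/√n) = (334 − 347)/(20.6/√21) = -2.892
df = n − 1 = 20
p-value = P(T ≤ -2.892) ≈ 0.0045
Since p ≈ 0.0045 < α = 0.05, reject H0; the data support H1.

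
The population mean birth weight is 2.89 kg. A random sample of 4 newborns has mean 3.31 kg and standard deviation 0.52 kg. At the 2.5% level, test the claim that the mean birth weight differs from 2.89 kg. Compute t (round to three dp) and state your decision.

H0: μ = 2.89; H1: μ ≠ 2.89 (one-sample t-test, two-sided).
t = (x̄ − μ₀)/(s/√n) = (3.31 − 2.89)/(0.52/√4) = 1.615
df = n − 1 = 3
Two-sided p-value ≈ 0.205
Since p ≈ 0.205 > α = 0.025, fail to reject H0; the data do not provide sufficient evidence against H0.

t = 1.615; fail to reject H0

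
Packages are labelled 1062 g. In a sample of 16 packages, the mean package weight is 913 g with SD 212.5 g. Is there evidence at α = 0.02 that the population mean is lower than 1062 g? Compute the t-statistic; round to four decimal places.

H0: μ = 1062; H1: μ < 1062 (one-sample t-test, left-tailed).
t = (x̄ − μ₀)/(s/√n) = (913 − 1062)/(212.5/√16) = -2.8047
df = n − 1 = 15
p-value = P(T ≤ -2.8047) ≈ 0.007
Since p ≈ 0.007 < α = 0.02, reject H0; the evidence is statistically significant.

-2.8047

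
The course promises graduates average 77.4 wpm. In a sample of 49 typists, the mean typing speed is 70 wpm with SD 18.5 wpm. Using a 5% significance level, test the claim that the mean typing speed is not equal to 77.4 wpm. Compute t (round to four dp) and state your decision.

t = -2.8000; reject H0

H0: μ = 77.4; H1: μ ≠ 77.4 (one-sample t-test, two-sided).
t = (x̄ − μ₀)/(s/√n) = (70 − 77.4)/(18.5/√49) = -2.8000
df = n − 1 = 48
Two-sided p-value ≈ 0.007
Since p ≈ 0.007 < α = 0.05, reject H0; the evidence is statistically significant.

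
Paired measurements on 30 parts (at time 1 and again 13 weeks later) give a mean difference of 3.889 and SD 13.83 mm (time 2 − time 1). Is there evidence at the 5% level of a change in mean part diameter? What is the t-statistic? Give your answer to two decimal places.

H0: μ_d = 0; H1: μ_d ≠ 0 (paired t-test on the differences, two-sided).
t = d̄/(s_d/√n) = 3.889/(13.83/√30) = 1.54
df = n − 1 = 29
Two-sided p-value ≈ 0.1344
Since p ≈ 0.1344 > α = 0.05, fail to reject H0; the data do not provide sufficient evidence against H0.

1.54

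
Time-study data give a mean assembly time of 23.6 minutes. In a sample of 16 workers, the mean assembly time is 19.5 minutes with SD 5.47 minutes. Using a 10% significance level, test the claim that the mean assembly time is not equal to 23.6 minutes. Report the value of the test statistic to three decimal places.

H0: μ = 23.6; H1: μ ≠ 23.6 (one-sample t-test, two-sided).
t = (x̄ − μ₀)/(s/√n) = (19.5 − 23.6)/(5.47/√16) = -2.998
df = n − 1 = 15
Two-sided p-value ≈ 0.009
Since p ≈ 0.009 < α = 0.1, reject H0; the data support H1.

-2.998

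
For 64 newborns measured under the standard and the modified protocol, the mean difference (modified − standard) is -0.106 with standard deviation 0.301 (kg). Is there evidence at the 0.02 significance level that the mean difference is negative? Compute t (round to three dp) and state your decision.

t = -2.817; reject H0

H0: μ_d = 0; H1: μ_d < 0 (paired t-test on the differences, left-tailed).
t = d̄/(s_d/√n) = -0.106/(0.301/√64) = -2.817
df = n − 1 = 63
p-value = P(T ≤ -2.817) ≈ 0.003
Since p ≈ 0.003 < α = 0.02, reject H0; the evidence is statistically significant.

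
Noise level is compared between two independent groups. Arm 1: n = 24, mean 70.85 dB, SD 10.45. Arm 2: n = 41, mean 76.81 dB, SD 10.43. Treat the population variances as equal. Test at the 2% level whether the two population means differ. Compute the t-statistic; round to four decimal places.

Let group 1 = arm 1, group 2 = arm 2. H0: μ_1 = μ_2; H1: μ_1 ≠ μ_2 (two-sample pooled-variance t-test, two-sided).
s_p² = [(24−1)·10.45² + (41−1)·10.43²]/(24+41−2) = 108.937
t = (70.85 − 76.81)/√[108.937·(1/24 + 1/41)] = -2.2218
df = n₁ + n₂ − 2 = 63
Two-sided p-value ≈ 0.030
Since p ≈ 0.030 > α = 0.02, fail to reject H0; the evidence is not statistically significant.

-2.2218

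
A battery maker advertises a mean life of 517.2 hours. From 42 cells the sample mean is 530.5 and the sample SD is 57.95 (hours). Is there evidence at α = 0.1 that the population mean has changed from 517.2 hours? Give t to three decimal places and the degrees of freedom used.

H0: μ = 517.2; H1: μ ≠ 517.2 (one-sample t-test, two-sided).
t = (x̄ − μ₀)/(s/√n) = (530.5 − 517.2)/(57.95/√42) = 1.487
df = n − 1 = 41
Two-sided p-value ≈ 0.1446
Since p ≈ 0.1446 > α = 0.1, fail to reject H0; the data do not provide sufficient evidence against H0.

t = 1.487, df = 41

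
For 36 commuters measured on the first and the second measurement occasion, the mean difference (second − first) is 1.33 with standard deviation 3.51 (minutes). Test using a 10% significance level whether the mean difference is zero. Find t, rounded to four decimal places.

2.2735

H0: μ_d = 0; H1: μ_d ≠ 0 (paired t-test on the differences, two-sided).
t = d̄/(s_d/√n) = 1.33/(3.51/√36) = 2.2735
df = n − 1 = 35
Two-sided p-value ≈ 0.029
Since p ≈ 0.029 < α = 0.1, reject H0; the evidence is statistically significant.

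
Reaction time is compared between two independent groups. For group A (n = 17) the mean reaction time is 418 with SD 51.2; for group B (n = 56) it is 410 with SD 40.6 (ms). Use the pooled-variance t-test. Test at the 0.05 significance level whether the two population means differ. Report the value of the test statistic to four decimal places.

0.6685

Let group 1 = group A, group 2 = group B. H0: μ_1 = μ_2; H1: μ_1 ≠ μ_2 (two-sample pooled-variance t-test, two-sided).
s_p² = [(17−1)·51.2² + (56−1)·40.6²]/(17+56−2) = 1867.65
t = (418 − 410)/√[1867.65·(1/17 + 1/56)] = 0.6685
df = n₁ + n₂ − 2 = 71
Two-sided p-value ≈ 0.5060
Since p ≈ 0.5060 > α = 0.05, fail to reject H0; the data do not provide sufficient evidence against H0.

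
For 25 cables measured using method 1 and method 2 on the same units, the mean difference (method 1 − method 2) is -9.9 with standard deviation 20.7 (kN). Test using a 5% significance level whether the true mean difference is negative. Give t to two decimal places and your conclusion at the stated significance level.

t = -2.39; reject H0

H0: μ_d = 0; H1: μ_d < 0 (paired t-test on the differences, left-tailed).
t = d̄/(s_d/√n) = -9.9/(20.7/√25) = -2.39
df = n − 1 = 24
p-value = P(T ≤ -2.39) ≈ 0.012
Since p ≈ 0.012 < α = 0.05, reject H0; the evidence is statistically significant.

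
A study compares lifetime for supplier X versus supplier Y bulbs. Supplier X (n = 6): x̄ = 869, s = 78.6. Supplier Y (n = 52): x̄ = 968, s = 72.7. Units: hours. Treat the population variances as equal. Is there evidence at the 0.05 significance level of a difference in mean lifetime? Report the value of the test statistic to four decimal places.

-3.1348

Let group 1 = supplier X, group 2 = supplier Y. H0: μ_1 = μ_2; H1: μ_1 ≠ μ_2 (two-sample pooled-variance t-test, two-sided).
s_p² = [(6−1)·78.6² + (52−1)·72.7²]/(6+52−2) = 5364.99
t = (869 − 968)/√[5364.99·(1/6 + 1/52)] = -3.1348
df = n₁ + n₂ − 2 = 56
Two-sided p-value ≈ 0.003
Since p ≈ 0.003 < α = 0.05, reject H0; the data support H1.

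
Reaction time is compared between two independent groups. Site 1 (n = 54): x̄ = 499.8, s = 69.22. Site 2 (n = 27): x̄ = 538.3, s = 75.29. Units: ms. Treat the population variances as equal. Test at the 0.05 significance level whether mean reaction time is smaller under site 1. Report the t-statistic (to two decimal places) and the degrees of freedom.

t = -2.29, df = 79

Let group 1 = site 1, group 2 = site 2. H0: μ_1 = μ_2; H1: μ_1 < μ_2 (two-sample pooled-variance t-test, left-tailed).
s_p² = [(54−1)·69.22² + (27−1)·75.29²]/(54+27−2) = 5080.1
t = (499.8 − 538.3)/√[5080.1·(1/54 + 1/27)] = -2.29
df = n₁ + n₂ − 2 = 79
p-value = P(T ≤ -2.29) ≈ 0.012
Since p ≈ 0.012 < α = 0.05, reject H0; the data support H1.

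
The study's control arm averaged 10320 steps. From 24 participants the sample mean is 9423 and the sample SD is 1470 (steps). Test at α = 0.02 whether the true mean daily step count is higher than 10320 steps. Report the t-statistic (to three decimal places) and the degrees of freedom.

H0: μ = 10320; H1: μ > 10320 (one-sample t-test, right-tailed).
t = (x̄ − μ₀)/(s/√n) = (9423 − 10320)/(1470/√24) = -2.989
df = n − 1 = 23
p-value = P(T ≥ -2.989) ≈ 0.9967
Since p ≈ 0.9967 > α = 0.02, fail to reject H0; the evidence is not statistically significant.

t = -2.989, df = 23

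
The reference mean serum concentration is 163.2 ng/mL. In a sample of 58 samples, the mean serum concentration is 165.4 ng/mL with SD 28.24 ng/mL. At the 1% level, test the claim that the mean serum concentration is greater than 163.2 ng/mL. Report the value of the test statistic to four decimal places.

H0: μ = 163.2; H1: μ > 163.2 (one-sample t-test, right-tailed).
t = (x̄ − μ₀)/(s/√n) = (165.4 − 163.2)/(28.24/√58) = 0.5933
df = n − 1 = 57
p-value = P(T ≥ 0.5933) ≈ 0.2777
Since p ≈ 0.2777 > α = 0.01, fail to reject H0; the evidence is not statistically significant.

0.5933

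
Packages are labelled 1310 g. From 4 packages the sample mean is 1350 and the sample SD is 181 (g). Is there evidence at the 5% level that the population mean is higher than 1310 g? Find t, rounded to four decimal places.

0.4420

H0: μ = 1310; H1: μ > 1310 (one-sample t-test, right-tailed).
t = (x̄ − μ₀)/(s/√n) = (1350 − 1310)/(181/√4) = 0.4420
df = n − 1 = 3
p-value = P(T ≥ 0.4420) ≈ 0.344
Since p ≈ 0.344 > α = 0.05, fail to reject H0; the evidence is not statistically significant.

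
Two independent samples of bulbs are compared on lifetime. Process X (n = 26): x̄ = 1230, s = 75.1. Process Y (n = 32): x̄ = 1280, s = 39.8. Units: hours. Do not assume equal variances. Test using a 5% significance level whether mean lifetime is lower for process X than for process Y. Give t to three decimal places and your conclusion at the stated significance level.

t = -3.063; reject H0

Let group 1 = process X, group 2 = process Y. H0: μ_1 = μ_2; H1: μ_1 < μ_2 (Welch's two-sample t-test, left-tailed).
t = (x̄_1 − x̄_2)/√(s_1²/n_1 + s_2²/n_2) = (1230 − 1280)/√(75.1²/26 + 39.8²/32) = -3.063
Welch–Satterthwaite df ≈ 36.19
p-value = P(T ≤ -3.063) ≈ 0.002
Since p ≈ 0.002 < α = 0.05, reject H0; the data support H1.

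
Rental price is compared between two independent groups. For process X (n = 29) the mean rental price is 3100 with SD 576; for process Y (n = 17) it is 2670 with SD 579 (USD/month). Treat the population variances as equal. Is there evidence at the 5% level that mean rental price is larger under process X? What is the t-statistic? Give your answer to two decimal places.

2.44

Let group 1 = process X, group 2 = process Y. H0: μ_1 = μ_2; H1: μ_1 > μ_2 (two-sample pooled-variance t-test, right-tailed).
s_p² = [(29−1)·576² + (17−1)·579²]/(29+17−2) = 333036
t = (3100 − 2670)/√[333036·(1/29 + 1/17)] = 2.44
df = n₁ + n₂ − 2 = 44
p-value = P(T ≥ 2.44) ≈ 0.009
Since p ≈ 0.009 < α = 0.05, reject H0; the evidence is statistically significant.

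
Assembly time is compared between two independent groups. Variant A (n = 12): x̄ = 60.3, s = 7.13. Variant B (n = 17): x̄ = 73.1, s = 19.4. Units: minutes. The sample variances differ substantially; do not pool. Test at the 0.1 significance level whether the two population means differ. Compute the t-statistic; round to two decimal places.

Let group 1 = variant A, group 2 = variant B. H0: μ_1 = μ_2; H1: μ_1 ≠ μ_2 (Welch's two-sample t-test, two-sided).
t = (x̄_1 − x̄_2)/√(s_1²/n_1 + s_2²/n_2) = (60.3 − 73.1)/√(7.13²/12 + 19.4²/17) = -2.49
Welch–Satterthwaite df ≈ 21.56
Two-sided p-value ≈ 0.021
Since p ≈ 0.021 < α = 0.1, reject H0; the data support H1.

-2.49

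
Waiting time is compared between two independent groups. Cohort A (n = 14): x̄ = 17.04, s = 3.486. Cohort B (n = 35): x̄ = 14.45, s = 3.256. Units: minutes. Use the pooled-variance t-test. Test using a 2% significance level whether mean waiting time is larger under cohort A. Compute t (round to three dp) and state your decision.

Let group 1 = cohort A, group 2 = cohort B. H0: μ_1 = μ_2; H1: μ_1 > μ_2 (two-sample pooled-variance t-test, right-tailed).
s_p² = [(14−1)·3.486² + (35−1)·3.256²]/(14+35−2) = 11.0304
t = (17.04 − 14.45)/√[11.0304·(1/14 + 1/35)] = 2.466
df = n₁ + n₂ − 2 = 47
p-value = P(T ≥ 2.466) ≈ 0.0087
Since p ≈ 0.0087 < α = 0.02, reject H0; the data support H1.

t = 2.466; reject H0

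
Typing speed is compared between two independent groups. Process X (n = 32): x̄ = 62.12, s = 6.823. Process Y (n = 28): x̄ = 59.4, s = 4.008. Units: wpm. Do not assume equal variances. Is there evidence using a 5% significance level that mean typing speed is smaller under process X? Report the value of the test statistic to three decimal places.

Let group 1 = process X, group 2 = process Y. H0: μ_1 = μ_2; H1: μ_1 < μ_2 (Welch's two-sample t-test, left-tailed).
t = (x̄_1 − x̄_2)/√(s_1²/n_1 + s_2²/n_2) = (62.12 − 59.4)/√(6.823²/32 + 4.008²/28) = 1.910
Welch–Satterthwaite df ≈ 51.14
p-value = P(T ≤ 1.910) ≈ 0.969
Since p ≈ 0.969 > α = 0.05, fail to reject H0; the data do not provide sufficient evidence against H0.

1.910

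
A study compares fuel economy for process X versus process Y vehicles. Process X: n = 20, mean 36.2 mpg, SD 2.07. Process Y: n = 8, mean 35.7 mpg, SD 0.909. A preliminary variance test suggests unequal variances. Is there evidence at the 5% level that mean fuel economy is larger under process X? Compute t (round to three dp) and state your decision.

t = 0.887; fail to reject H0

Let group 1 = process X, group 2 = process Y. H0: μ_1 = μ_2; H1: μ_1 > μ_2 (Welch's two-sample t-test, right-tailed).
t = (x̄_1 − x̄_2)/√(s_1²/n_1 + s_2²/n_2) = (36.2 − 35.7)/√(2.07²/20 + 0.909²/8) = 0.887
Welch–Satterthwaite df ≈ 25.59
p-value = P(T ≥ 0.887) ≈ 0.192
Since p ≈ 0.192 > α = 0.05, fail to reject H0; the evidence is not statistically significant.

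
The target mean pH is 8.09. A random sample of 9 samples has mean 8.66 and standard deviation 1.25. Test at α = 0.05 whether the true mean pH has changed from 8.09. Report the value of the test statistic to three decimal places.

H0: μ = 8.09; H1: μ ≠ 8.09 (one-sample t-test, two-sided).
t = (x̄ − μ₀)/(s/√n) = (8.66 − 8.09)/(1.25/√9) = 1.368
df = n − 1 = 8
Two-sided p-value ≈ 0.208
Since p ≈ 0.208 > α = 0.05, fail to reject H0; the data do not provide sufficient evidence against H0.

1.368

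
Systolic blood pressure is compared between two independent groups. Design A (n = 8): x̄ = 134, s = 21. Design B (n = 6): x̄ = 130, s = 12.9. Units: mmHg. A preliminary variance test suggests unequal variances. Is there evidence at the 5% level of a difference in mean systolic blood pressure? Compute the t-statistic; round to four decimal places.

Let group 1 = design A, group 2 = design B. H0: μ_1 = μ_2; H1: μ_1 ≠ μ_2 (Welch's two-sample t-test, two-sided).
t = (x̄_1 − x̄_2)/√(s_1²/n_1 + s_2²/n_2) = (134 − 130)/√(21²/8 + 12.9²/6) = 0.4394
Welch–Satterthwaite df ≈ 11.68
Two-sided p-value ≈ 0.668
Since p ≈ 0.668 > α = 0.05, fail to reject H0; the data do not provide sufficient evidence against H0.

0.4394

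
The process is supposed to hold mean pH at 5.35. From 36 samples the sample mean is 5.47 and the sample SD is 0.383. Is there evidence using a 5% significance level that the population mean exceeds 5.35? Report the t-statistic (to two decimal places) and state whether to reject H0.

t = 1.88; reject H0

H0: μ = 5.35; H1: μ > 5.35 (one-sample t-test, right-tailed).
t = (x̄ − μ₀)/(s/√n) = (5.47 − 5.35)/(0.383/√36) = 1.88
df = n − 1 = 35
p-value = P(T ≥ 1.88) ≈ 0.0342
Since p ≈ 0.0342 < α = 0.05, reject H0; the evidence is statistically significant.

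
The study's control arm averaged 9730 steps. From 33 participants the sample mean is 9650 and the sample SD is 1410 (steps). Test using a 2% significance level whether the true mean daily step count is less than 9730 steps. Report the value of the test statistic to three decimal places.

-0.326

H0: μ = 9730; H1: μ < 9730 (one-sample t-test, left-tailed).
t = (x̄ − μ₀)/(s/√n) = (9650 − 9730)/(1410/√33) = -0.326
df = n − 1 = 32
p-value = P(T ≤ -0.326) ≈ 0.3733
Since p ≈ 0.3733 > α = 0.02, fail to reject H0; the evidence is not statistically significant.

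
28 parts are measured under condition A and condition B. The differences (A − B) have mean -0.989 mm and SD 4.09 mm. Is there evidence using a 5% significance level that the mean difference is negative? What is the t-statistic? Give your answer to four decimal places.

H0: μ_d = 0; H1: μ_d < 0 (paired t-test on the differences, left-tailed).
t = d̄/(s_d/√n) = -0.989/(4.09/√28) = -1.2795
df = n − 1 = 27
p-value = P(T ≤ -1.2795) ≈ 0.106
Since p ≈ 0.106 > α = 0.05, fail to reject H0; the evidence is not statistically significant.

-1.2795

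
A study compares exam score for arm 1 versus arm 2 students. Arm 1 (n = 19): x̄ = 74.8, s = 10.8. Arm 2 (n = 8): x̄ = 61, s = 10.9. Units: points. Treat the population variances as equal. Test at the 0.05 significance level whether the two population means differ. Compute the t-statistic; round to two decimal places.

3.02

Let group 1 = arm 1, group 2 = arm 2. H0: μ_1 = μ_2; H1: μ_1 ≠ μ_2 (two-sample pooled-variance t-test, two-sided).
s_p² = [(19−1)·10.8² + (8−1)·10.9²]/(19+8−2) = 117.248
t = (74.8 − 61)/√[117.248·(1/19 + 1/8)] = 3.02
df = n₁ + n₂ − 2 = 25
Two-sided p-value ≈ 0.0057
Since p ≈ 0.0057 < α = 0.05, reject H0; the evidence is statistically significant.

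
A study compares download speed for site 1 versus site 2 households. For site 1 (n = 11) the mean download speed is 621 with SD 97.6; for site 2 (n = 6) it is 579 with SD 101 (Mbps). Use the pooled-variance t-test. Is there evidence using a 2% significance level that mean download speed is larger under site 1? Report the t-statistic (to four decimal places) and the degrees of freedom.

Let group 1 = site 1, group 2 = site 2. H0: μ_1 = μ_2; H1: μ_1 > μ_2 (two-sample pooled-variance t-test, right-tailed).
s_p² = [(11−1)·97.6² + (6−1)·101²]/(11+6−2) = 9750.84
t = (621 − 579)/√[9750.84·(1/11 + 1/6)] = 0.8381
df = n₁ + n₂ − 2 = 15
p-value = P(T ≥ 0.8381) ≈ 0.2076
Since p ≈ 0.2076 > α = 0.02, fail to reject H0; the evidence is not statistically significant.

t = 0.8381, df = 15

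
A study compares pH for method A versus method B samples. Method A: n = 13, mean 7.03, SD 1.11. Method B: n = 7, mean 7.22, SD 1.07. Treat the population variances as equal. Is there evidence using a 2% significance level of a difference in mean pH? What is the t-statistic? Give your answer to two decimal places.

Let group 1 = method A, group 2 = method B. H0: μ_1 = μ_2; H1: μ_1 ≠ μ_2 (two-sample pooled-variance t-test, two-sided).
s_p² = [(13−1)·1.11² + (7−1)·1.07²]/(13+7−2) = 1.20303
t = (7.03 − 7.22)/√[1.20303·(1/13 + 1/7)] = -0.37
df = n₁ + n₂ − 2 = 18
Two-sided p-value ≈ 0.7161
Since p ≈ 0.7161 > α = 0.02, fail to reject H0; the data do not provide sufficient evidence against H0.

-0.37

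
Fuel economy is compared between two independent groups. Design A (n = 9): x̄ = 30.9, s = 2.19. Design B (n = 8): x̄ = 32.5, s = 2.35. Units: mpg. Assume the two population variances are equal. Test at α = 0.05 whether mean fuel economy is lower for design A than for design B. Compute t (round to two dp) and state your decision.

Let group 1 = design A, group 2 = design B. H0: μ_1 = μ_2; H1: μ_1 < μ_2 (two-sample pooled-variance t-test, left-tailed).
s_p² = [(9−1)·2.19² + (8−1)·2.35²]/(9+8−2) = 5.13509
t = (30.9 − 32.5)/√[5.13509·(1/9 + 1/8)] = -1.45
df = n₁ + n₂ − 2 = 15
p-value = P(T ≤ -1.45) ≈ 0.0834
Since p ≈ 0.0834 > α = 0.05, fail to reject H0; the data do not provide sufficient evidence against H0.

t = -1.45; fail to reject H0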